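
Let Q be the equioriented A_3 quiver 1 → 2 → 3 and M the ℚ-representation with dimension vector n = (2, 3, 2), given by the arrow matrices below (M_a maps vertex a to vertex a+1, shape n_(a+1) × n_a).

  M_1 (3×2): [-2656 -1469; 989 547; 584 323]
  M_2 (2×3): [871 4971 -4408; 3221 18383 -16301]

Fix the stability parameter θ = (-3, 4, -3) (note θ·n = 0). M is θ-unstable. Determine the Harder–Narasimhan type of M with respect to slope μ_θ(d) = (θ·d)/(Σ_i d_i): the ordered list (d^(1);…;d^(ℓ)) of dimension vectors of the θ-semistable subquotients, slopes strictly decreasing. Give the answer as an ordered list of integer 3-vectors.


Interval decomposition of M: I[1,3]^2, I[2,2].
HN type (ℓ=3): μ^(1)=4; μ^(2)=1/2; μ^(3)=-3

((0, 1, 0); (0, 2, 2); (2, 0, 0))


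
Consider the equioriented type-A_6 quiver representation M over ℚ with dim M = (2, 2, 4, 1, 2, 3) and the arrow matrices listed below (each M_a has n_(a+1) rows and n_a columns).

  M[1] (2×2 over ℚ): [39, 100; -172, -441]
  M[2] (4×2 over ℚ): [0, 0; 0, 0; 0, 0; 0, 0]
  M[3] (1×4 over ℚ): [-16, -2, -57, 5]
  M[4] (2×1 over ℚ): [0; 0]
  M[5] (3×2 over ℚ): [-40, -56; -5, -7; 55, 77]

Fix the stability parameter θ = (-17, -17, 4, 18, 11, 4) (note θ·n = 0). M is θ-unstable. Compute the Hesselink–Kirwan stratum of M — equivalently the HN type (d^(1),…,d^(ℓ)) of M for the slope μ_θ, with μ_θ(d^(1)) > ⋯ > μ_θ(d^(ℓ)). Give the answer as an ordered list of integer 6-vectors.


Barcode: M ≅ I[1,2]^2, I[3,3]^3, I[3,4], I[5,5], I[5,6], I[6,6]^2. HN layers by μ_θ (5 steps, strictly decreasing):
  μ^(1)=18; μ^(2)=11; μ^(3)=15/2; μ^(4)=4; μ^(5)=-17

((0, 0, 0, 1, 0, 0); (0, 0, 0, 0, 1, 0); (0, 0, 0, 0, 1, 1); (0, 0, 4, 0, 0, 2); (2, 2, 0, 0, 0, 0))


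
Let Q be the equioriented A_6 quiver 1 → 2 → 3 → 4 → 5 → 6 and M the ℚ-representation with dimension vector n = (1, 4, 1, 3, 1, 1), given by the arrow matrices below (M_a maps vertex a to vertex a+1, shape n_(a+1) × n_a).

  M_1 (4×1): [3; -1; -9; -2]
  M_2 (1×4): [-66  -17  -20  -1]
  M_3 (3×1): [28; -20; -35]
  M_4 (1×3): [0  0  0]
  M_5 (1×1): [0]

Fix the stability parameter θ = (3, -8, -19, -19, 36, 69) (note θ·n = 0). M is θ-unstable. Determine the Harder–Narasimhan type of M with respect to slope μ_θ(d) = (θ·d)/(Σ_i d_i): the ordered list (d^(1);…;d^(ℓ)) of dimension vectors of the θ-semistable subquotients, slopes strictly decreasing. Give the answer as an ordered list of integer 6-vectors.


Interval decomposition of M: I[1,4], I[2,2]^3, I[4,4]^2, I[5,5], I[6,6].
HN type (ℓ=5): μ^(1)=69; μ^(2)=36; μ^(3)=-8; μ^(4)=-43/4; μ^(5)=-19

((0, 0, 0, 0, 0, 1); (0, 0, 0, 0, 1, 0); (0, 3, 0, 0, 0, 0); (1, 1, 1, 1, 0, 0); (0, 0, 0, 2, 0, 0))


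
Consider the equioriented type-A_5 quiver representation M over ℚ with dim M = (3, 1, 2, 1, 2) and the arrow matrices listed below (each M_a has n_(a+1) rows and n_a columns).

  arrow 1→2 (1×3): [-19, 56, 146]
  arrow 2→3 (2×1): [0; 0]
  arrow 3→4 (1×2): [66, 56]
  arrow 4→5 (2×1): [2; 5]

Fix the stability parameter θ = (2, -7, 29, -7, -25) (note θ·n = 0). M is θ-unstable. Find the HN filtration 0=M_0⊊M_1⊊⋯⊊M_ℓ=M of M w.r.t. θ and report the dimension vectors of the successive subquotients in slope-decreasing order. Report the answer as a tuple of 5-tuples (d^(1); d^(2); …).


Barcode: M ≅ I[1,1]^2, I[1,2], I[3,3], I[3,5], I[5,5]. HN layers by μ_θ (5 steps, strictly decreasing):
  μ^(1)=29; μ^(2)=2; μ^(3)=-1; μ^(4)=-5/2; μ^(5)=-25

((0, 0, 1, 0, 0); (2, 0, 0, 0, 0); (0, 0, 1, 1, 1); (1, 1, 0, 0, 0); (0, 0, 0, 0, 1))


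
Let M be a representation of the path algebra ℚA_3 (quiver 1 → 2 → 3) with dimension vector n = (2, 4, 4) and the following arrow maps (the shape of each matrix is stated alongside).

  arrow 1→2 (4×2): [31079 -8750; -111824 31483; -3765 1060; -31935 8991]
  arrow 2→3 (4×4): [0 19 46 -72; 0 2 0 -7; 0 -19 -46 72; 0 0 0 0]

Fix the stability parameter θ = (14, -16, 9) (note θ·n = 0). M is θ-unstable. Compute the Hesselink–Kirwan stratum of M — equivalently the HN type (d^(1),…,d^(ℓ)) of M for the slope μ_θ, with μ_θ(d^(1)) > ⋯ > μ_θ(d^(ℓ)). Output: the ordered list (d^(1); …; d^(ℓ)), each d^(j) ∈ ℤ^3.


Barcode: M ≅ I[1,3]^2, I[2,2]^2, I[3,3]^2. HN layers by μ_θ (3 steps, strictly decreasing):
  μ^(1)=9; μ^(2)=-1; μ^(3)=-16

((0, 0, 4); (2, 2, 0); (0, 2, 0))


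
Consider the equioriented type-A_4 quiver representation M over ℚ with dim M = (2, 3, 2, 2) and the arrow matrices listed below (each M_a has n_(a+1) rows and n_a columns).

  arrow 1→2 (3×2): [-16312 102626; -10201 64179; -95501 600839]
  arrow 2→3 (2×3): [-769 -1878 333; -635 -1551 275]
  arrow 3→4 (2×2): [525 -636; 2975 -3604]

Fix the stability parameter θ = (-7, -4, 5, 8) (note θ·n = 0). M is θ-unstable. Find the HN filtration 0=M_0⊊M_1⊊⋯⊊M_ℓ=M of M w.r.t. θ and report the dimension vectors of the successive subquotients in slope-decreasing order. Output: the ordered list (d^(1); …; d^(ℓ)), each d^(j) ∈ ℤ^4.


Interval decomposition of M: I[1,3], I[1,4], I[2,2], I[4,4].
HN type (ℓ=4): μ^(1)=8; μ^(2)=5; μ^(3)=-4; μ^(4)=-7

((0, 0, 0, 2); (0, 0, 2, 0); (0, 3, 0, 0); (2, 0, 0, 0))


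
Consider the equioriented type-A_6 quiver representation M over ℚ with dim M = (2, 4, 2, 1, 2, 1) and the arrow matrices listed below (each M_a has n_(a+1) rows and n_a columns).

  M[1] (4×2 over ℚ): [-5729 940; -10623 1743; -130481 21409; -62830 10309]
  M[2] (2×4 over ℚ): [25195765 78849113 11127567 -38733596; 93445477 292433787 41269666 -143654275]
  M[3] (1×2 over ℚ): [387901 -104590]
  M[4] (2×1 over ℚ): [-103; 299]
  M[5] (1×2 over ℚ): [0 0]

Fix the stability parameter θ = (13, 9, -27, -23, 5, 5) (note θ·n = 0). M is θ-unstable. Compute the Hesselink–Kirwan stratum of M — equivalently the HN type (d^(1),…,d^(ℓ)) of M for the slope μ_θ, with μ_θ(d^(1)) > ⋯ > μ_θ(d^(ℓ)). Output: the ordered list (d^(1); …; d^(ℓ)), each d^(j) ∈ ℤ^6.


Barcode: M ≅ I[1,2], I[1,5], I[2,2], I[2,3], I[5,5], I[6,6]. HN layers by μ_θ (5 steps, strictly decreasing):
  μ^(1)=11; μ^(2)=9; μ^(3)=5; μ^(4)=-7; μ^(5)=-9

((1, 1, 0, 0, 0, 0); (0, 1, 0, 0, 0, 0); (0, 0, 0, 0, 2, 1); (1, 1, 1, 1, 0, 0); (0, 1, 1, 0, 0, 0))


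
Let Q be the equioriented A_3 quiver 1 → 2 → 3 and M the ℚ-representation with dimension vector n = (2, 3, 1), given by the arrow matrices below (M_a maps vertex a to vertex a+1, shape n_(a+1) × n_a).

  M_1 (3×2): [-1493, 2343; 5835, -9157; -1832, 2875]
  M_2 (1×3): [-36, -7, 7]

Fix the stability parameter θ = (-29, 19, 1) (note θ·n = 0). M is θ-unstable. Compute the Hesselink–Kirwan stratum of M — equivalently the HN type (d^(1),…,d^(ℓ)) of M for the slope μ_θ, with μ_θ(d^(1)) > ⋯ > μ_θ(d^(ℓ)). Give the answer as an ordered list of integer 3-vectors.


Barcode: M ≅ I[1,2], I[1,3], I[2,2]. HN layers by μ_θ (3 steps, strictly decreasing):
  μ^(1)=19; μ^(2)=10; μ^(3)=-29

((0, 2, 0); (0, 1, 1); (2, 0, 0))


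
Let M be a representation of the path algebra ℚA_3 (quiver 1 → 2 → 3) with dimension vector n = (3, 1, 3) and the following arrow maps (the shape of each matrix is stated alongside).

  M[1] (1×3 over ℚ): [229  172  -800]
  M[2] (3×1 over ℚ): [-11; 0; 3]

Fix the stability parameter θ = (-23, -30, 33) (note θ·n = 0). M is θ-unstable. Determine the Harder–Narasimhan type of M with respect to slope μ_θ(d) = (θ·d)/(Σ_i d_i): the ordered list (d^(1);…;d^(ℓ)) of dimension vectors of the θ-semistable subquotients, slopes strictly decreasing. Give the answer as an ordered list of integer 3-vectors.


Via rank(M_{q-1}∘⋯∘M_p): M ≅ I[1,1]^2, I[1,3], I[3,3]^2.
μ_θ-semistable layers: μ^(1)=33; μ^(2)=-23; μ^(3)=-53/2

((0, 0, 3); (2, 0, 0); (1, 1, 0))


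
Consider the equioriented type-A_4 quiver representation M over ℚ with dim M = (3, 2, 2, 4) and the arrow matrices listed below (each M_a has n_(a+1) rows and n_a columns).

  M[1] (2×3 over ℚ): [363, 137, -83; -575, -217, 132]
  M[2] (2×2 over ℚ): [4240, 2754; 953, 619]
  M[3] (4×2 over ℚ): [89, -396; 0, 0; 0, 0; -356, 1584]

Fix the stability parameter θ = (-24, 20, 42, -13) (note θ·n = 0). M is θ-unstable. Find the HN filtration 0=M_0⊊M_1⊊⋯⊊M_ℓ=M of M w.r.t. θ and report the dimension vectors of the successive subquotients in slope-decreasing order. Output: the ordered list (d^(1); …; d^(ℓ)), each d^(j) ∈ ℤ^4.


Via rank(M_{q-1}∘⋯∘M_p): M ≅ I[1,1], I[1,3], I[1,4], I[4,4]^3.
μ_θ-semistable layers: μ^(1)=42; μ^(2)=20; μ^(3)=49/3; μ^(4)=-13; μ^(5)=-24

((0, 0, 1, 0); (0, 1, 0, 0); (0, 1, 1, 1); (0, 0, 0, 3); (3, 0, 0, 0))


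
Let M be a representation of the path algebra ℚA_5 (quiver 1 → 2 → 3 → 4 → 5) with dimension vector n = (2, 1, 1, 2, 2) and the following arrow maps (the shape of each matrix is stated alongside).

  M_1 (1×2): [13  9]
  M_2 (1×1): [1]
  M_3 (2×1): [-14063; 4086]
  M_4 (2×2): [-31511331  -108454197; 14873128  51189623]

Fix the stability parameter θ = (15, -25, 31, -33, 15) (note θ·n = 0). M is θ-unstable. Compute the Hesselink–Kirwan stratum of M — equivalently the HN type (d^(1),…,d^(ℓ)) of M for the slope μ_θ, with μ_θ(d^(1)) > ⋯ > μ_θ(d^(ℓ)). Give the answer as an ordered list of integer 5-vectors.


Via rank(M_{q-1}∘⋯∘M_p): M ≅ I[1,1], I[1,5], I[4,5].
μ_θ-semistable layers: μ^(1)=15; μ^(2)=-1; μ^(3)=-5; μ^(4)=-33

((1, 0, 0, 0, 2); (0, 0, 1, 1, 0); (1, 1, 0, 0, 0); (0, 0, 0, 1, 0))


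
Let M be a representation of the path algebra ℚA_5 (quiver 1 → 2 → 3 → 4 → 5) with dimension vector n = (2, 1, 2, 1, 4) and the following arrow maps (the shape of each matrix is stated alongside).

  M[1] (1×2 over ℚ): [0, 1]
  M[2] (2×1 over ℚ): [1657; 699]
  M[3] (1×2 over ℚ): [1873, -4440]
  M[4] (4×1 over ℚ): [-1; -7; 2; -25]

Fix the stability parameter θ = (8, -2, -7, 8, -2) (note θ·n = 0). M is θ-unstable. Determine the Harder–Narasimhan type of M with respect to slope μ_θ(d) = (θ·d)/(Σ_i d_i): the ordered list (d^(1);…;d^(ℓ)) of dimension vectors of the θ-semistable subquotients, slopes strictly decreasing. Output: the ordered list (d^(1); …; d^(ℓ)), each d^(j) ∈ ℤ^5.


Barcode: M ≅ I[1,1], I[1,5], I[3,3], I[5,5]^3. HN layers by μ_θ (5 steps, strictly decreasing):
  μ^(1)=8; μ^(2)=3; μ^(3)=-1/3; μ^(4)=-2; μ^(5)=-7

((1, 0, 0, 0, 0); (0, 0, 0, 1, 1); (1, 1, 1, 0, 0); (0, 0, 0, 0, 3); (0, 0, 1, 0, 0))


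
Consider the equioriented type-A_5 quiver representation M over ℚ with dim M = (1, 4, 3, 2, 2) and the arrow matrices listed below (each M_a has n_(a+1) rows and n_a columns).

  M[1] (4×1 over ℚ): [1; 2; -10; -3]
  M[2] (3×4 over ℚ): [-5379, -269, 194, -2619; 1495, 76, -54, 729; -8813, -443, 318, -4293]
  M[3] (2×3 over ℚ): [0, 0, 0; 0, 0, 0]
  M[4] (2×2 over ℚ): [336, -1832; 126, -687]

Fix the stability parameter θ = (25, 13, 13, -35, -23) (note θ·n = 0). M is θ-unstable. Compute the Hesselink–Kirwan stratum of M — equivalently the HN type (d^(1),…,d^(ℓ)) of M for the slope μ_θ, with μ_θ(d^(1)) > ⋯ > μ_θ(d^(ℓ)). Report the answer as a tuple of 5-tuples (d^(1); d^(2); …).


Via rank(M_{q-1}∘⋯∘M_p): M ≅ I[1,2], I[2,2], I[2,3]^2, I[3,3], I[4,4], I[4,5], I[5,5].
μ_θ-semistable layers: μ^(1)=19; μ^(2)=13; μ^(3)=-23; μ^(4)=-35

((1, 1, 0, 0, 0); (0, 3, 3, 0, 0); (0, 0, 0, 0, 2); (0, 0, 0, 2, 0))


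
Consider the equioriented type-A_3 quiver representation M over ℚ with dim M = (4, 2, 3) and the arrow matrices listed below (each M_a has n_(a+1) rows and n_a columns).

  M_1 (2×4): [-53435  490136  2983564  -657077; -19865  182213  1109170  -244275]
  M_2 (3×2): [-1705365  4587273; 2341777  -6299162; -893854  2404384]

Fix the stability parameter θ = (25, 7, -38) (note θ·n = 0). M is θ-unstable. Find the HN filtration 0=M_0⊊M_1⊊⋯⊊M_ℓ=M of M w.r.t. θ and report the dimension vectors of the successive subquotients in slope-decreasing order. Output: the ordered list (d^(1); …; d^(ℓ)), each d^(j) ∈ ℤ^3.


Barcode: M ≅ I[1,1]^2, I[1,3]^2, I[3,3]. HN layers by μ_θ (3 steps, strictly decreasing):
  μ^(1)=25; μ^(2)=-2; μ^(3)=-38

((2, 0, 0); (2, 2, 2); (0, 0, 1))


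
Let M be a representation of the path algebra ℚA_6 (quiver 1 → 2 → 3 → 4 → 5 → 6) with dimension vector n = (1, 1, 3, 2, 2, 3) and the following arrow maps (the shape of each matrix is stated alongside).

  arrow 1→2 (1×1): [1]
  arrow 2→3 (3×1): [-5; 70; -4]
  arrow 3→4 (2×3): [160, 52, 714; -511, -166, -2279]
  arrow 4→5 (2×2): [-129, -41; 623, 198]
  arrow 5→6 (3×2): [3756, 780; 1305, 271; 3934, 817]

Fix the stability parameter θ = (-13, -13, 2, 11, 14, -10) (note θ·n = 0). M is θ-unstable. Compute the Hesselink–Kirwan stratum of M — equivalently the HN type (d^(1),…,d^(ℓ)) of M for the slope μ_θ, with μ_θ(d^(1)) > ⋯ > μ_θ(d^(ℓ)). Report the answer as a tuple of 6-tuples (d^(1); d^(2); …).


Barcode: M ≅ I[1,6], I[3,3], I[3,6], I[6,6]. HN layers by μ_θ (4 steps, strictly decreasing):
  μ^(1)=5; μ^(2)=2; μ^(3)=-10; μ^(4)=-13

((0, 0, 0, 2, 2, 2); (0, 0, 3, 0, 0, 0); (0, 0, 0, 0, 0, 1); (1, 1, 0, 0, 0, 0))


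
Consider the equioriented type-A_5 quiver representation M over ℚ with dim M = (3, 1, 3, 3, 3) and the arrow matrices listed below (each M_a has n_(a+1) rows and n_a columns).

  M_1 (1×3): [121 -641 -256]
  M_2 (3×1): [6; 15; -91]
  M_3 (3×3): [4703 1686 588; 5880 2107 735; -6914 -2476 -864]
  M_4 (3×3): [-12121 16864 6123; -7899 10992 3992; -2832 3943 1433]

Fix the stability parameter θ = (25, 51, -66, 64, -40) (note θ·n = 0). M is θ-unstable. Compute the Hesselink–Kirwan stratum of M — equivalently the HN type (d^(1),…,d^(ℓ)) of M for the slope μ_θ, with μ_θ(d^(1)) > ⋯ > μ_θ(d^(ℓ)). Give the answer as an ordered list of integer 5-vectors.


Via rank(M_{q-1}∘⋯∘M_p): M ≅ I[1,1]^2, I[1,3], I[3,5]^2, I[4,5].
μ_θ-semistable layers: μ^(1)=25; μ^(2)=12; μ^(3)=10/3; μ^(4)=-66

((2, 0, 0, 0, 0); (0, 0, 0, 3, 3); (1, 1, 1, 0, 0); (0, 0, 2, 0, 0))


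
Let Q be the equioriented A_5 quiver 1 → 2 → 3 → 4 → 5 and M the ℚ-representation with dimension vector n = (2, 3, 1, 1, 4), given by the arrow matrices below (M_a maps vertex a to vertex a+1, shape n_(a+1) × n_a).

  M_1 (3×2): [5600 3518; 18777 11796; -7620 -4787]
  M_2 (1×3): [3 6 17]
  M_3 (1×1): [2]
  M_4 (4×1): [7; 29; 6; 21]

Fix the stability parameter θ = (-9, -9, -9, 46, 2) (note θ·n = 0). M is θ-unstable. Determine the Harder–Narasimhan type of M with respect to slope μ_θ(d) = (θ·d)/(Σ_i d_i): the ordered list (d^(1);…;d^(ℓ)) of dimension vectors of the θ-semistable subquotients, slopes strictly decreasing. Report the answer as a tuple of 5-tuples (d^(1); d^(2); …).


Via rank(M_{q-1}∘⋯∘M_p): M ≅ I[1,2], I[1,5], I[2,2], I[5,5]^3.
μ_θ-semistable layers: μ^(1)=24; μ^(2)=2; μ^(3)=-9

((0, 0, 0, 1, 1); (0, 0, 0, 0, 3); (2, 3, 1, 0, 0))


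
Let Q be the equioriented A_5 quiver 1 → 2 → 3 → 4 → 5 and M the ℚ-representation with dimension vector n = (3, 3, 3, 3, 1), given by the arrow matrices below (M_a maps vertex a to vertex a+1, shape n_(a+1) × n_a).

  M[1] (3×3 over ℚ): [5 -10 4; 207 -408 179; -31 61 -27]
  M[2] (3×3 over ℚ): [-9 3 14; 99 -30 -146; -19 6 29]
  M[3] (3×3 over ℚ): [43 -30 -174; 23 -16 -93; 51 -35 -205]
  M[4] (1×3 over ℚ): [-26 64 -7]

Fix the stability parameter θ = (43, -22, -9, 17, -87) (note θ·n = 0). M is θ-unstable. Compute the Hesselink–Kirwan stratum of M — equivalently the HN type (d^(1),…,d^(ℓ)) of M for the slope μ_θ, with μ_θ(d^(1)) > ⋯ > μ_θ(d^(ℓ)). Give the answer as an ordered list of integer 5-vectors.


Interval decomposition of M: I[1,4]^2, I[1,5].
HN type (ℓ=3): μ^(1)=17; μ^(2)=4; μ^(3)=-58/5

((0, 0, 0, 2, 0); (2, 2, 2, 0, 0); (1, 1, 1, 1, 1))


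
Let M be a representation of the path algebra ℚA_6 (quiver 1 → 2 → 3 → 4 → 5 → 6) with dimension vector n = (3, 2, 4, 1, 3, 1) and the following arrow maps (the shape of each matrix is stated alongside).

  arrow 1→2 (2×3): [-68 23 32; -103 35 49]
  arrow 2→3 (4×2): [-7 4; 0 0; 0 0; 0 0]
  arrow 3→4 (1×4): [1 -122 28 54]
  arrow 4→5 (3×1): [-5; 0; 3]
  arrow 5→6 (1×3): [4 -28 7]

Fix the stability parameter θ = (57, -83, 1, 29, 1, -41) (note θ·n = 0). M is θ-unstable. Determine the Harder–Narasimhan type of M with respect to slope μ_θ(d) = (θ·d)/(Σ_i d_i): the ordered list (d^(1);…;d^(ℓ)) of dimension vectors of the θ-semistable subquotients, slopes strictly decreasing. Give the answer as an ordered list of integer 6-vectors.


Interval decomposition of M: I[1,1], I[1,2], I[1,6], I[3,3]^3, I[5,5]^2.
HN type (ℓ=4): μ^(1)=57; μ^(2)=1; μ^(3)=-5/2; μ^(4)=-13

((1, 0, 0, 0, 0, 0); (0, 0, 3, 0, 2, 0); (0, 0, 1, 1, 1, 1); (2, 2, 0, 0, 0, 0))


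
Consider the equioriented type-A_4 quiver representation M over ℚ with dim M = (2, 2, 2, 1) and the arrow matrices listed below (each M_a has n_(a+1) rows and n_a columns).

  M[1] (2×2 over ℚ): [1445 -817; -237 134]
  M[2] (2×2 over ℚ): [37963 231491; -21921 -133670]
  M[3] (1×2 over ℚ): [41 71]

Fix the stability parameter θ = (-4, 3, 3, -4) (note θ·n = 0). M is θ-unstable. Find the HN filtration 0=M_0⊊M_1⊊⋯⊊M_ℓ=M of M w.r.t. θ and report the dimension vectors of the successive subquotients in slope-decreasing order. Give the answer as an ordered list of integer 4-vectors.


Via rank(M_{q-1}∘⋯∘M_p): M ≅ I[1,3], I[1,4].
μ_θ-semistable layers: μ^(1)=3; μ^(2)=2/3; μ^(3)=-4

((0, 1, 1, 0); (0, 1, 1, 1); (2, 0, 0, 0))


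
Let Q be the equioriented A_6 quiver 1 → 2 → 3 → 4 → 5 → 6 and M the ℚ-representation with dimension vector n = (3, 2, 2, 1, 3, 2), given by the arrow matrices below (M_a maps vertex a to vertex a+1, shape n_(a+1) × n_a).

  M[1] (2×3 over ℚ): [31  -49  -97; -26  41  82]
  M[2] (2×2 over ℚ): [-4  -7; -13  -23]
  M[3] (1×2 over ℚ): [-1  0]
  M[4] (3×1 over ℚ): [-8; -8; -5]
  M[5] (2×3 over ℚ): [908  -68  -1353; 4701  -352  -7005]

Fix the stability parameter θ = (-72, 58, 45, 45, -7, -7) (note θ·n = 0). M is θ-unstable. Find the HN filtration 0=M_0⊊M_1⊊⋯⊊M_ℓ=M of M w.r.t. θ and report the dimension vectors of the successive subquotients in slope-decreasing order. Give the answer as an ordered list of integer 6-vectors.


Interval decomposition of M: I[1,1], I[1,3], I[1,6], I[5,5], I[5,6].
HN type (ℓ=4): μ^(1)=103/2; μ^(2)=134/5; μ^(3)=-7; μ^(4)=-72

((0, 1, 1, 0, 0, 0); (0, 1, 1, 1, 1, 1); (0, 0, 0, 0, 2, 1); (3, 0, 0, 0, 0, 0))


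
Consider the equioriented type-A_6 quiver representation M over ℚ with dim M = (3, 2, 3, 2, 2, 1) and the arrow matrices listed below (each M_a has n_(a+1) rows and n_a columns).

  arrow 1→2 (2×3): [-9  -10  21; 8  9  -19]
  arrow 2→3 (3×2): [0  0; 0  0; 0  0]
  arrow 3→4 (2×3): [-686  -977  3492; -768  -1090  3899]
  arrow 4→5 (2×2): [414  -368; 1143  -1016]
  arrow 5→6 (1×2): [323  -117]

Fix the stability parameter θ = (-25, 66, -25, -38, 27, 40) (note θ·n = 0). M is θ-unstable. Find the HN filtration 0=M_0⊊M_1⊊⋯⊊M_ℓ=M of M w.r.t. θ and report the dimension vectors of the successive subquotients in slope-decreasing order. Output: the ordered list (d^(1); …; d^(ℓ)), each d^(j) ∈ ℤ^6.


Interval decomposition of M: I[1,1], I[1,2]^2, I[3,3], I[3,4], I[3,6], I[5,5].
HN type (ℓ=5): μ^(1)=66; μ^(2)=40; μ^(3)=27; μ^(4)=-25; μ^(5)=-63/2

((0, 2, 0, 0, 0, 0); (0, 0, 0, 0, 0, 1); (0, 0, 0, 0, 2, 0); (3, 0, 1, 0, 0, 0); (0, 0, 2, 2, 0, 0))


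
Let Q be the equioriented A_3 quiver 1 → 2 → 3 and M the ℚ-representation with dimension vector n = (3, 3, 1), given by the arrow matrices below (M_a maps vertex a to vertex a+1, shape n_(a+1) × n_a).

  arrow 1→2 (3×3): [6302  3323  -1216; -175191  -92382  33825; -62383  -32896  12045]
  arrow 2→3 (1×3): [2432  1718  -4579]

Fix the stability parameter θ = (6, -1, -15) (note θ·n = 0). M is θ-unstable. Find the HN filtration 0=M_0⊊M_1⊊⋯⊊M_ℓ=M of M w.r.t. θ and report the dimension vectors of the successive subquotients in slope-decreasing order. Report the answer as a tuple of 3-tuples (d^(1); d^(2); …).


Barcode: M ≅ I[1,1], I[1,2], I[1,3], I[2,2]. HN layers by μ_θ (4 steps, strictly decreasing):
  μ^(1)=6; μ^(2)=5/2; μ^(3)=-1; μ^(4)=-10/3

((1, 0, 0); (1, 1, 0); (0, 1, 0); (1, 1, 1))


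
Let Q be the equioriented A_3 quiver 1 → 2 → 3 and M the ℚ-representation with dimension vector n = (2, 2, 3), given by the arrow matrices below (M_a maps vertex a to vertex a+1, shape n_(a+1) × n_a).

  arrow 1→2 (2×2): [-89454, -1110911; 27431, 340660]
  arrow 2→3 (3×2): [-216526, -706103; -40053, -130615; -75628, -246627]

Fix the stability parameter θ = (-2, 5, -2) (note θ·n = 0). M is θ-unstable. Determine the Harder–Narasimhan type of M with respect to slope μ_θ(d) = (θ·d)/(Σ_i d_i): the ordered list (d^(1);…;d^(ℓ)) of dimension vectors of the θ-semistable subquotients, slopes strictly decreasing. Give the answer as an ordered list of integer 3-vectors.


Barcode: M ≅ I[1,3]^2, I[3,3]. HN layers by μ_θ (2 steps, strictly decreasing):
  μ^(1)=3/2; μ^(2)=-2

((0, 2, 2); (2, 0, 1))


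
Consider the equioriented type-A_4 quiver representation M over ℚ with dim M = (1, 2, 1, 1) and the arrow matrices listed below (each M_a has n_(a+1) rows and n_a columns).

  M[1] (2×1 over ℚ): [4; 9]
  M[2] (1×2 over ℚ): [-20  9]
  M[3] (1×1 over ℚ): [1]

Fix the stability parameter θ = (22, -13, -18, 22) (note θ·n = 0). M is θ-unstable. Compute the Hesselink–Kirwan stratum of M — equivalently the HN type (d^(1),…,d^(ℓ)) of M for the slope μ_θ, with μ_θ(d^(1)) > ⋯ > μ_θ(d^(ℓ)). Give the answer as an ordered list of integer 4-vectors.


Via rank(M_{q-1}∘⋯∘M_p): M ≅ I[1,4], I[2,2].
μ_θ-semistable layers: μ^(1)=22; μ^(2)=-3; μ^(3)=-13

((0, 0, 0, 1); (1, 1, 1, 0); (0, 1, 0, 0))


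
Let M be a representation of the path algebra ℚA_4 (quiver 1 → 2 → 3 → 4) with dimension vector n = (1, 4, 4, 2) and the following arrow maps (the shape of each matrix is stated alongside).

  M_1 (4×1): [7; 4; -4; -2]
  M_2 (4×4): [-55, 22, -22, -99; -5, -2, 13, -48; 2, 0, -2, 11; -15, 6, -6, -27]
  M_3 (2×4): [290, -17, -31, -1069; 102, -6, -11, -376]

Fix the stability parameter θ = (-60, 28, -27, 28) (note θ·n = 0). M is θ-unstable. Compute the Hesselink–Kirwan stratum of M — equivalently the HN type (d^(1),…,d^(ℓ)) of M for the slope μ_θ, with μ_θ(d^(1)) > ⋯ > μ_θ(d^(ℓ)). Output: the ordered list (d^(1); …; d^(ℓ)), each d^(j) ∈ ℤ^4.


Barcode: M ≅ I[1,3], I[2,2], I[2,4]^2, I[3,3]. HN layers by μ_θ (4 steps, strictly decreasing):
  μ^(1)=28; μ^(2)=1/2; μ^(3)=-27; μ^(4)=-60

((0, 1, 0, 2); (0, 3, 3, 0); (0, 0, 1, 0); (1, 0, 0, 0))


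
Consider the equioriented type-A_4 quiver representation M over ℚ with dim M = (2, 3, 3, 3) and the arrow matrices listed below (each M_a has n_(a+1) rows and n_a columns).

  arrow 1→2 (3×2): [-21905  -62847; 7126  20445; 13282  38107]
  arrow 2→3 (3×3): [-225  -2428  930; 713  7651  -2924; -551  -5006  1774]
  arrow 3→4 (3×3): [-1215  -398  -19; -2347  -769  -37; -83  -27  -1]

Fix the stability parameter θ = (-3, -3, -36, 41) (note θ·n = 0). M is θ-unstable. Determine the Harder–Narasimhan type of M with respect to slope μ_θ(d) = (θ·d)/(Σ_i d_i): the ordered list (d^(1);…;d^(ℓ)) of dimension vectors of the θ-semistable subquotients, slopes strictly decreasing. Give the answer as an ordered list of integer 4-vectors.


Interval decomposition of M: I[1,4]^2, I[2,3], I[4,4].
HN type (ℓ=3): μ^(1)=41; μ^(2)=-14; μ^(3)=-39/2

((0, 0, 0, 3); (2, 2, 2, 0); (0, 1, 1, 0))


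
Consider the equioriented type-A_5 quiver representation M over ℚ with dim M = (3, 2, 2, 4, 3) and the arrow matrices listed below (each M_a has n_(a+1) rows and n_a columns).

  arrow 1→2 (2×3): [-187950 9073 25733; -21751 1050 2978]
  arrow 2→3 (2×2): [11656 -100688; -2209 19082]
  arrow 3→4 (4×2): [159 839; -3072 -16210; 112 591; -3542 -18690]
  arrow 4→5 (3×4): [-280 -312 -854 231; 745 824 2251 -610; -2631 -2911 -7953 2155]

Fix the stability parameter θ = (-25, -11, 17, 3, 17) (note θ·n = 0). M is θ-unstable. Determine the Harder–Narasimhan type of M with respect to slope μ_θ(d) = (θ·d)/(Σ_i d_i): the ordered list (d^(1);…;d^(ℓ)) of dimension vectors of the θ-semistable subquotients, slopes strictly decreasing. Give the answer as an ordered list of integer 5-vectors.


Barcode: M ≅ I[1,1], I[1,2], I[1,4], I[3,5], I[4,5]^2. HN layers by μ_θ (5 steps, strictly decreasing):
  μ^(1)=17; μ^(2)=10; μ^(3)=3; μ^(4)=-11; μ^(5)=-25

((0, 0, 0, 0, 3); (0, 0, 2, 2, 0); (0, 0, 0, 2, 0); (0, 2, 0, 0, 0); (3, 0, 0, 0, 0))


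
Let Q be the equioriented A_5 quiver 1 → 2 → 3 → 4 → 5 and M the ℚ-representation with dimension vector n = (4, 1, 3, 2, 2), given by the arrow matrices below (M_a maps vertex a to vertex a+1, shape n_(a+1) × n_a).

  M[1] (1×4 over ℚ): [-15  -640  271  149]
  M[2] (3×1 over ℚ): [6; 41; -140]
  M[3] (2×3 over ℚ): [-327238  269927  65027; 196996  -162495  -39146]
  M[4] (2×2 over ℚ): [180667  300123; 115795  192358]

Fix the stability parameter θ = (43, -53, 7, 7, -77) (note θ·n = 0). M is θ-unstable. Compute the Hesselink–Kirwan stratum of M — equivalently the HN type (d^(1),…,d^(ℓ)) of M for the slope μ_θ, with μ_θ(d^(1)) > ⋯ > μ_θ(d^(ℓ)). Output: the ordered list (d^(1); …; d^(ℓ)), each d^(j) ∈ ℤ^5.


Via rank(M_{q-1}∘⋯∘M_p): M ≅ I[1,1]^3, I[1,5], I[3,3], I[3,5].
μ_θ-semistable layers: μ^(1)=43; μ^(2)=7; μ^(3)=-73/5; μ^(4)=-21

((3, 0, 0, 0, 0); (0, 0, 1, 0, 0); (1, 1, 1, 1, 1); (0, 0, 1, 1, 1))


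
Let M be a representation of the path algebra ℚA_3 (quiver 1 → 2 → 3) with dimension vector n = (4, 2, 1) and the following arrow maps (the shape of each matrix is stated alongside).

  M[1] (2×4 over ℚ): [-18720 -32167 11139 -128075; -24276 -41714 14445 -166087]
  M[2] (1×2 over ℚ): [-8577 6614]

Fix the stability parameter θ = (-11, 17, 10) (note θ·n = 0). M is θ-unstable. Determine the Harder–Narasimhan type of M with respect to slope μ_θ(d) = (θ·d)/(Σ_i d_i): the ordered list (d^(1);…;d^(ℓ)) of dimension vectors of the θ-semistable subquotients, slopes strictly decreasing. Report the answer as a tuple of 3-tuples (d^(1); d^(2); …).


Via rank(M_{q-1}∘⋯∘M_p): M ≅ I[1,1]^2, I[1,2], I[1,3].
μ_θ-semistable layers: μ^(1)=17; μ^(2)=27/2; μ^(3)=-11

((0, 1, 0); (0, 1, 1); (4, 0, 0))


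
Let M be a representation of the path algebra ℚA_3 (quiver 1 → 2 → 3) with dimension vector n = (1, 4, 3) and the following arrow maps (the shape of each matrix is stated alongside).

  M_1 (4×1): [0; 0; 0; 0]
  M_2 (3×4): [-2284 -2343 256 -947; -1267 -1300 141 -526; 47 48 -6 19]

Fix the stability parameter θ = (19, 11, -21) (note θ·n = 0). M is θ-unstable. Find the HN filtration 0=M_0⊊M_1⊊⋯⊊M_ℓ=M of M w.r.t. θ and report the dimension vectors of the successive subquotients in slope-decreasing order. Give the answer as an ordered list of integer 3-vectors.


Barcode: M ≅ I[1,1], I[2,2], I[2,3]^3. HN layers by μ_θ (3 steps, strictly decreasing):
  μ^(1)=19; μ^(2)=11; μ^(3)=-5

((1, 0, 0); (0, 1, 0); (0, 3, 3))


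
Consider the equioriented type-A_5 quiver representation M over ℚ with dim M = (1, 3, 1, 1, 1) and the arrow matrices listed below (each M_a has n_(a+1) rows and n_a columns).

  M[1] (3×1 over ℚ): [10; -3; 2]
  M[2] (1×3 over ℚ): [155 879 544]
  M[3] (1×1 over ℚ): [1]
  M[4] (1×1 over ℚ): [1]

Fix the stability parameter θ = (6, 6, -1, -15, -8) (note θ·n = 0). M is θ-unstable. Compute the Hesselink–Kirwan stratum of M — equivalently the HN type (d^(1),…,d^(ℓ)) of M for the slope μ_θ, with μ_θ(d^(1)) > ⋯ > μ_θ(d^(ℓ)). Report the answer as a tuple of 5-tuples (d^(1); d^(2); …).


Interval decomposition of M: I[1,5], I[2,2]^2.
HN type (ℓ=2): μ^(1)=6; μ^(2)=-12/5

((0, 2, 0, 0, 0); (1, 1, 1, 1, 1))


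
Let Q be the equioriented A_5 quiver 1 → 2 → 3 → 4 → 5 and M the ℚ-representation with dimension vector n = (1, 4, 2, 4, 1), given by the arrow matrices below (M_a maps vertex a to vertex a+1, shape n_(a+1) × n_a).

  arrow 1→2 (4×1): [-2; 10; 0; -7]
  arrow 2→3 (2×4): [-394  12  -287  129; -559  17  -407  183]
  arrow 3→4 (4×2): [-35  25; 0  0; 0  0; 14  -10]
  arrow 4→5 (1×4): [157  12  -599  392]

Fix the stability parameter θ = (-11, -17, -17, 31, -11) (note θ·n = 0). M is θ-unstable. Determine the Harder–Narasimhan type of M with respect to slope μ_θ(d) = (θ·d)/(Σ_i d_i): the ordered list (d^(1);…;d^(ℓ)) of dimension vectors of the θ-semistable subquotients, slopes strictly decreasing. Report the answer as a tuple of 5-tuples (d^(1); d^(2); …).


Barcode: M ≅ I[1,3], I[2,2]^2, I[2,5], I[4,4]^3. HN layers by μ_θ (4 steps, strictly decreasing):
  μ^(1)=31; μ^(2)=10; μ^(3)=-15; μ^(4)=-17

((0, 0, 0, 3, 0); (0, 0, 0, 1, 1); (1, 1, 1, 0, 0); (0, 3, 1, 0, 0))


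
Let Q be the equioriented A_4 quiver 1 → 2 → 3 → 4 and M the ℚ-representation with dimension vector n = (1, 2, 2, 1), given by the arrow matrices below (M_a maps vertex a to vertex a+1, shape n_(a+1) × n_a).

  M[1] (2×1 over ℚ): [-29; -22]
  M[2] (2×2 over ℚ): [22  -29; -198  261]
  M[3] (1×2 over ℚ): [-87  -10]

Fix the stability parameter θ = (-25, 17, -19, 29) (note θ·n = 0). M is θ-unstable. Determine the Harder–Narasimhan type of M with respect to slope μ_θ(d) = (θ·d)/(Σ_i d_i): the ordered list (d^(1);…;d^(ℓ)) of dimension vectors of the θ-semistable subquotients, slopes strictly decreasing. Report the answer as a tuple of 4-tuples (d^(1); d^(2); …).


Interval decomposition of M: I[1,2], I[2,4], I[3,3].
HN type (ℓ=5): μ^(1)=29; μ^(2)=17; μ^(3)=-1; μ^(4)=-19; μ^(5)=-25

((0, 0, 0, 1); (0, 1, 0, 0); (0, 1, 1, 0); (0, 0, 1, 0); (1, 0, 0, 0))


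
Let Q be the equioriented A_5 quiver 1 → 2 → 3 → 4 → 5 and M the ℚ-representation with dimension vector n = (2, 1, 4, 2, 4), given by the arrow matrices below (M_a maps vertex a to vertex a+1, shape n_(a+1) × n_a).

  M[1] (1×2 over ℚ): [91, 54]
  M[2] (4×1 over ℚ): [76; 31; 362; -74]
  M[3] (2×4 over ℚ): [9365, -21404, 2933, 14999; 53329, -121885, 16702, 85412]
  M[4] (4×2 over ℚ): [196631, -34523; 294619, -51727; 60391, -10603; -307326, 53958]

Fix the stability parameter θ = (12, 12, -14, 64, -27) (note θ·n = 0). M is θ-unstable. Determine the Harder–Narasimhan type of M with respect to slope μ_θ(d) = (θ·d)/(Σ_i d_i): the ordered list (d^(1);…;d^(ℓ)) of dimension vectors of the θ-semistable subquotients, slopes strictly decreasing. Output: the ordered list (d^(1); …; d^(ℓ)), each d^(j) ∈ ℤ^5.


Via rank(M_{q-1}∘⋯∘M_p): M ≅ I[1,1], I[1,5], I[3,3]^2, I[3,4], I[5,5]^3.
μ_θ-semistable layers: μ^(1)=64; μ^(2)=37/2; μ^(3)=12; μ^(4)=10/3; μ^(5)=-14; μ^(6)=-27

((0, 0, 0, 1, 0); (0, 0, 0, 1, 1); (1, 0, 0, 0, 0); (1, 1, 1, 0, 0); (0, 0, 3, 0, 0); (0, 0, 0, 0, 3))


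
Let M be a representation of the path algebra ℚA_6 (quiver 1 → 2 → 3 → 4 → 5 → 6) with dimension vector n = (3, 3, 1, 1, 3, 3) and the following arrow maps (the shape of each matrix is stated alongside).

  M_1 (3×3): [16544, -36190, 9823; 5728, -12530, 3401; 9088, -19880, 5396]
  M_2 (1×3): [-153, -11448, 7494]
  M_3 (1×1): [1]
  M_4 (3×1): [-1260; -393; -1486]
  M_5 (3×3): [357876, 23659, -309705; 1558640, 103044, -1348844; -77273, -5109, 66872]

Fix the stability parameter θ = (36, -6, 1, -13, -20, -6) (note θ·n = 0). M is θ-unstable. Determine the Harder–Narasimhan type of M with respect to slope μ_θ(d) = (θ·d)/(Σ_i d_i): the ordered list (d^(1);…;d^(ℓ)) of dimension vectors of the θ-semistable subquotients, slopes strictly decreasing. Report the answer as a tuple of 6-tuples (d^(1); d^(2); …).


Barcode: M ≅ I[1,1]^2, I[1,6], I[2,2]^2, I[5,5], I[5,6], I[6,6]. HN layers by μ_θ (4 steps, strictly decreasing):
  μ^(1)=36; μ^(2)=-4/3; μ^(3)=-6; μ^(4)=-20

((2, 0, 0, 0, 0, 0); (1, 1, 1, 1, 1, 1); (0, 2, 0, 0, 0, 2); (0, 0, 0, 0, 2, 0))


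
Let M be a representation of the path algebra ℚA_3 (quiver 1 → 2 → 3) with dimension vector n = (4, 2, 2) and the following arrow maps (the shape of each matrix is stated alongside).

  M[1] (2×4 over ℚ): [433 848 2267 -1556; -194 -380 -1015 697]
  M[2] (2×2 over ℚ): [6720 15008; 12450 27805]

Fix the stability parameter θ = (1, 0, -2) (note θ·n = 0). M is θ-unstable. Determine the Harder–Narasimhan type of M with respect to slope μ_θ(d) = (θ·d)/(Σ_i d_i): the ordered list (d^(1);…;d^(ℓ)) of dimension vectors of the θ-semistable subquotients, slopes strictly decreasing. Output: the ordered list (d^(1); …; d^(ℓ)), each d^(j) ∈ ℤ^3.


Barcode: M ≅ I[1,1]^2, I[1,2], I[1,3], I[3,3]. HN layers by μ_θ (4 steps, strictly decreasing):
  μ^(1)=1; μ^(2)=1/2; μ^(3)=-1/3; μ^(4)=-2

((2, 0, 0); (1, 1, 0); (1, 1, 1); (0, 0, 1))


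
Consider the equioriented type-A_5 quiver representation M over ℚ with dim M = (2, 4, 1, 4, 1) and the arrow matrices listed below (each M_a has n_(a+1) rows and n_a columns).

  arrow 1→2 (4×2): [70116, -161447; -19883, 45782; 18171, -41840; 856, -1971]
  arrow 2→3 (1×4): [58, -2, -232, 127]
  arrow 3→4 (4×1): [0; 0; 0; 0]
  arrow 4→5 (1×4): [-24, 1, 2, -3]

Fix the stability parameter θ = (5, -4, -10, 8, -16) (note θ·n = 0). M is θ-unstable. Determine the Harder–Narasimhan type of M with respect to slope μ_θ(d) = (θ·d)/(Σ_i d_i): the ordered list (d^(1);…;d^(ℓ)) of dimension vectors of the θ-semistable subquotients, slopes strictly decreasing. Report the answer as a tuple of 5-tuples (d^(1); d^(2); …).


Interval decomposition of M: I[1,2], I[1,3], I[2,2]^2, I[4,4]^3, I[4,5].
HN type (ℓ=4): μ^(1)=8; μ^(2)=1/2; μ^(3)=-3; μ^(4)=-4

((0, 0, 0, 3, 0); (1, 1, 0, 0, 0); (1, 1, 1, 0, 0); (0, 2, 0, 1, 1))


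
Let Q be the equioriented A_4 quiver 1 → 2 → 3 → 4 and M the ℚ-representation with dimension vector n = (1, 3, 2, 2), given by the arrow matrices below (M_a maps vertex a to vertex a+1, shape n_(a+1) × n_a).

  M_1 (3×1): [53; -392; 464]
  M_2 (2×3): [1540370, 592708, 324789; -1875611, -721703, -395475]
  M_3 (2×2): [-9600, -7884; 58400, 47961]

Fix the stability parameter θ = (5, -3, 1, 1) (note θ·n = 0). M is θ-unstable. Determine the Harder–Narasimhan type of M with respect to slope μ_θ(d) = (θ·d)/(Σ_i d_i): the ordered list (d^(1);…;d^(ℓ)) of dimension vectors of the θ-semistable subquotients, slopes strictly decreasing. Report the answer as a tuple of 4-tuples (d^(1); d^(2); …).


Barcode: M ≅ I[1,4], I[2,2], I[2,3], I[4,4]. HN layers by μ_θ (2 steps, strictly decreasing):
  μ^(1)=1; μ^(2)=-3

((1, 1, 2, 2); (0, 2, 0, 0))


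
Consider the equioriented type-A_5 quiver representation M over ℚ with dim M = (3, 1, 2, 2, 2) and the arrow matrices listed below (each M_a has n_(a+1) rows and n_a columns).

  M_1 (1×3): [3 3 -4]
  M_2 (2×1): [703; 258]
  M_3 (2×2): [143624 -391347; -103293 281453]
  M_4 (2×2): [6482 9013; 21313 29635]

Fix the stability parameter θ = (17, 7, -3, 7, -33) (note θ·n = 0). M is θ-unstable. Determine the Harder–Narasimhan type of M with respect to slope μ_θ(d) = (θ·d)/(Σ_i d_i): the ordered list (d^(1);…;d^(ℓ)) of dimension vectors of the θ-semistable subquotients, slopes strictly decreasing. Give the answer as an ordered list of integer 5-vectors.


Interval decomposition of M: I[1,1]^2, I[1,5], I[3,5].
HN type (ℓ=3): μ^(1)=17; μ^(2)=-1; μ^(3)=-29/3

((2, 0, 0, 0, 0); (1, 1, 1, 1, 1); (0, 0, 1, 1, 1))


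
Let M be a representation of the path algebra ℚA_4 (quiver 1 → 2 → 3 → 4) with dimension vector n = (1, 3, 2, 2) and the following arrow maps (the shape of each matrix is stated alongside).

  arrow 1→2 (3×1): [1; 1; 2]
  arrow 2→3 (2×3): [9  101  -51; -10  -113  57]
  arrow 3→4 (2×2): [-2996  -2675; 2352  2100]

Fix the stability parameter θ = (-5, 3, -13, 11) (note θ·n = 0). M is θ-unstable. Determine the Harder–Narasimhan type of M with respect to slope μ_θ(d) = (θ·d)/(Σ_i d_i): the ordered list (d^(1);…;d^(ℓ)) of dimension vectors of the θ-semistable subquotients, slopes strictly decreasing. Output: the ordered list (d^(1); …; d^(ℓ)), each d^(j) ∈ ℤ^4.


Interval decomposition of M: I[1,4], I[2,2], I[2,3], I[4,4].
HN type (ℓ=3): μ^(1)=11; μ^(2)=3; μ^(3)=-5

((0, 0, 0, 2); (0, 1, 0, 0); (1, 2, 2, 0))


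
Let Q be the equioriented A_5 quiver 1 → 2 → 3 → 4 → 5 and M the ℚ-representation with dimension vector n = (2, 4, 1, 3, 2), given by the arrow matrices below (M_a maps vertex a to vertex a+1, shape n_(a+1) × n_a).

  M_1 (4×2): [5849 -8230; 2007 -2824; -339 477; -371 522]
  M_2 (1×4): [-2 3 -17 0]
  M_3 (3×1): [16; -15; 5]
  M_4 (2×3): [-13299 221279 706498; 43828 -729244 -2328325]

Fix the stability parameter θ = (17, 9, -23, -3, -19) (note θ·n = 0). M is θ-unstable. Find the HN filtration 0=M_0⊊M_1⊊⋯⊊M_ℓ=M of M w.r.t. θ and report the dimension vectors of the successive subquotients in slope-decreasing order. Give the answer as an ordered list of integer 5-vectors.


Barcode: M ≅ I[1,2], I[1,5], I[2,2]^2, I[4,4], I[4,5]. HN layers by μ_θ (5 steps, strictly decreasing):
  μ^(1)=13; μ^(2)=9; μ^(3)=-3; μ^(4)=-19/5; μ^(5)=-11

((1, 1, 0, 0, 0); (0, 2, 0, 0, 0); (0, 0, 0, 1, 0); (1, 1, 1, 1, 1); (0, 0, 0, 1, 1))


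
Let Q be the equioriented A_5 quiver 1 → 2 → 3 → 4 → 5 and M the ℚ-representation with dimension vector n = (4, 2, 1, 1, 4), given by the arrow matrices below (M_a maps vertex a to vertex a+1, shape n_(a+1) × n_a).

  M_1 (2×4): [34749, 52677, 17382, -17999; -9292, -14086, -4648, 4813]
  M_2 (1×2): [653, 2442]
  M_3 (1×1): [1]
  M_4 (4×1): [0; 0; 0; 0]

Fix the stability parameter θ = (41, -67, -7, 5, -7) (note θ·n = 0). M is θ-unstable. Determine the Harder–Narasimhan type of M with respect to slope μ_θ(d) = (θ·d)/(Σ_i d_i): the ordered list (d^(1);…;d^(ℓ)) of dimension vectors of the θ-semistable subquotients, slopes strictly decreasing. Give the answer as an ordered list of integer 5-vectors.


Via rank(M_{q-1}∘⋯∘M_p): M ≅ I[1,1]^2, I[1,2], I[1,4], I[5,5]^4.
μ_θ-semistable layers: μ^(1)=41; μ^(2)=5; μ^(3)=-7; μ^(4)=-13

((2, 0, 0, 0, 0); (0, 0, 0, 1, 0); (0, 0, 1, 0, 4); (2, 2, 0, 0, 0))


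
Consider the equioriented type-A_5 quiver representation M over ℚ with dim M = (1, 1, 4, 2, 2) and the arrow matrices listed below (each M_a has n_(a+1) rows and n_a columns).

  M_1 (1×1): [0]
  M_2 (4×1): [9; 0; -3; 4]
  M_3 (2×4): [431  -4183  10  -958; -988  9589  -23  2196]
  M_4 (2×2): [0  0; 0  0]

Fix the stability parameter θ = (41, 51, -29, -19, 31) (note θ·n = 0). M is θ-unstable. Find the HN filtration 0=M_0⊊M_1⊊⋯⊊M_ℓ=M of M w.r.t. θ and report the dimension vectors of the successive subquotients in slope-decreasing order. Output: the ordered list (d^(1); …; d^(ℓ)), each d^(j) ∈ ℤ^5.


Via rank(M_{q-1}∘⋯∘M_p): M ≅ I[1,1], I[2,4], I[3,3]^2, I[3,4], I[5,5]^2.
μ_θ-semistable layers: μ^(1)=41; μ^(2)=31; μ^(3)=1; μ^(4)=-19; μ^(5)=-29

((1, 0, 0, 0, 0); (0, 0, 0, 0, 2); (0, 1, 1, 1, 0); (0, 0, 0, 1, 0); (0, 0, 3, 0, 0))


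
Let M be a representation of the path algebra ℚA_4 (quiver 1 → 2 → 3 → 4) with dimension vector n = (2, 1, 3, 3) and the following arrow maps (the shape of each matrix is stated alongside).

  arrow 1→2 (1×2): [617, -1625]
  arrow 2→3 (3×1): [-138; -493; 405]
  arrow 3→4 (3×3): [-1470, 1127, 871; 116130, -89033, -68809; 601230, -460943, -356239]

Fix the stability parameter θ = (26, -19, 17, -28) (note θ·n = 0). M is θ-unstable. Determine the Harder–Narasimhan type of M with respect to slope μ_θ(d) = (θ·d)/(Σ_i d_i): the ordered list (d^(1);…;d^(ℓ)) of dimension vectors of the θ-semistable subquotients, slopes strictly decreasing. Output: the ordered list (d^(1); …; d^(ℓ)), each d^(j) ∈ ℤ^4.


Barcode: M ≅ I[1,1], I[1,4], I[3,3]^2, I[4,4]^2. HN layers by μ_θ (4 steps, strictly decreasing):
  μ^(1)=26; μ^(2)=17; μ^(3)=-1; μ^(4)=-28

((1, 0, 0, 0); (0, 0, 2, 0); (1, 1, 1, 1); (0, 0, 0, 2))
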